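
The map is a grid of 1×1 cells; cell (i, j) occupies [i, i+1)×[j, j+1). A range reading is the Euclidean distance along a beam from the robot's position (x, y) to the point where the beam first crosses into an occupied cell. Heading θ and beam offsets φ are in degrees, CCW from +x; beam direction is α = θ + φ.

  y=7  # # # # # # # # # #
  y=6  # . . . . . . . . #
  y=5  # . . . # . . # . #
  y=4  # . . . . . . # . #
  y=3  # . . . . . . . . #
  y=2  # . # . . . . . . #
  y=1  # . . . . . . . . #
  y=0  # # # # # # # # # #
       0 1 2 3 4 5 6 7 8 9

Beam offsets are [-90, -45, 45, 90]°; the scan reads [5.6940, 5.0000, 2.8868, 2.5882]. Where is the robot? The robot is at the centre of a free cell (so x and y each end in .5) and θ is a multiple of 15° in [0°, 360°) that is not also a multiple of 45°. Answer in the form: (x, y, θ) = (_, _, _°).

The pose lattice has 44·16 = 704 candidates. Test each by forward raycasting.
  (5.5, 4.5, 300°): beam 1 = 3.0000 ≠ 5.6940 ✗
  (6.5, 6.5, 60°): beam 1 = 1.0000 ≠ 5.6940 ✗
  (2.5, 5.5, 195°): beam 1 = 1.5529 ≠ 5.6940 ✗
  …
  (6.5, 3.5, 255°): r_1=5.6940, r_2=5.0000, r_3=2.8868, r_4=2.5882 — all match ✓
No second candidate reproduces the full scan.

(x, y, θ) = (6.5, 3.5, 255°)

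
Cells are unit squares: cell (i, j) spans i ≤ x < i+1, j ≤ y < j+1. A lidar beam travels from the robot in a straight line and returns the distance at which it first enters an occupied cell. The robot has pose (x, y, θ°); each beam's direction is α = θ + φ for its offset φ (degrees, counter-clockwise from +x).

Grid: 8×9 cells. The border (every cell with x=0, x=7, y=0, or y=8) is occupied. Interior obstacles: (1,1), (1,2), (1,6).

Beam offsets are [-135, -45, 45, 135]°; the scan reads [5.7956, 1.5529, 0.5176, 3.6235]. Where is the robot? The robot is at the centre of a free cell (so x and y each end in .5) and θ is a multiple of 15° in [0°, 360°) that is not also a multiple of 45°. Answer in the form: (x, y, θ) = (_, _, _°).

Candidates: 39 free-cell centres × 16 headings = 624 poses. Raycast each; keep the one whose scan matches to 4 dp.
  (2.5, 3.5, 120°): beam 1 = 4.6587 ≠ 5.7956 ✗
  (3.5, 6.5, 240°): beam 1 = 1.5529 ≠ 5.7956 ✗
  (4.5, 3.5, 195°): beam 1 = 5.0000 ≠ 5.7956 ✗
  (3.5, 4.5, 105°): beam 1 = 4.0415 ≠ 5.7956 ✗
  …
  (5.5, 7.5, 60°): r_1=5.7956, r_2=1.5529, r_3=0.5176, r_4=3.6235 — all match ✓
Only this pose fits every beam.

(x, y, θ) = (5.5, 7.5, 60°)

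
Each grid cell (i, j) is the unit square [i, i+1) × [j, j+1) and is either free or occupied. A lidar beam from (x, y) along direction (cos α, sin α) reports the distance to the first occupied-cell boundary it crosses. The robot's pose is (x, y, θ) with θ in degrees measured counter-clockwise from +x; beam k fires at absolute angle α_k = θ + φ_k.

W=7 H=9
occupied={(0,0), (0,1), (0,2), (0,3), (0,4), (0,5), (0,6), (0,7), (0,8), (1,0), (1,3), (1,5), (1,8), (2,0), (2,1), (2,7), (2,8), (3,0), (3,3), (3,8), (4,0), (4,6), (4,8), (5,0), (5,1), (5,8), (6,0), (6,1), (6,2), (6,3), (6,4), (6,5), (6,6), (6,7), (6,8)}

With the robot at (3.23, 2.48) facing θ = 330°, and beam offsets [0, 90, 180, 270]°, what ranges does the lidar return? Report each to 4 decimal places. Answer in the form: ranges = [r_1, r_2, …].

beam 1: φ=0°, α=330°
  dir = (cos 330°, sin 330°) = (0.8660, -0.5000); from cell (3,2)
  next x-line at t=0.8891, next y-line at t=0.9600; Δt_x=1.1547, Δt_y=2.0000
    x: enter (4,2) at t=0.8891
    y: enter (4,1) at t=0.9600
    x: enter (5,1) at t=2.0438 ← occupied
  → r_1 = 2.0438
beam 2: φ=90°, α=60°
  dir = (cos 60°, sin 60°) = (0.5000, 0.8660); from cell (3,2)
  next x-line at t=1.5400, next y-line at t=0.6004; Δt_x=2.0000, Δt_y=1.1547
    y: enter (3,3) at t=0.6004 ← occupied
  → r_2 = 0.6004
beam 3: φ=180°, α=150°
  dir = (cos 150°, sin 150°) = (-0.8660, 0.5000); from cell (3,2)
  next x-line at t=0.2656, next y-line at t=1.0400; Δt_x=1.1547, Δt_y=2.0000
    x: enter (2,2) at t=0.2656
    y: enter (2,3) at t=1.0400
    x: enter (1,3) at t=1.4203 ← occupied
  → r_3 = 1.4203
beam 4: φ=270°, α=240°
  dir = (cos 240°, sin 240°) = (-0.5000, -0.8660); from cell (3,2)
  next x-line at t=0.4600, next y-line at t=0.5543; Δt_x=2.0000, Δt_y=1.1547
    x: enter (2,2) at t=0.4600
    y: enter (2,1) at t=0.5543 ← occupied
  → r_4 = 0.5543

ranges = [2.0438, 0.6004, 1.4203, 0.5543]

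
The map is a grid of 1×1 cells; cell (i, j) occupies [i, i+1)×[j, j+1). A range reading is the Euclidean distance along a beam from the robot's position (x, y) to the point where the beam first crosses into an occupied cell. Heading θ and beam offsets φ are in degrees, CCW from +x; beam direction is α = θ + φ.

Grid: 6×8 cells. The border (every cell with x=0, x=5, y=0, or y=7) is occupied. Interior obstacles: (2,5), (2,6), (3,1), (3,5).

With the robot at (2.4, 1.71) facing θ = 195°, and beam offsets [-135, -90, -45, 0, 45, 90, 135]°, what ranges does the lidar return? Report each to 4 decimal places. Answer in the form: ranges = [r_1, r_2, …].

beam 1: φ=-135°, α=60°
  cosα=0.5000 sinα=0.8660 | (2,1) | tMaxX 1.2000 tMaxY 0.3349 | tΔX 2.0000 tΔY 1.1547
    t=0.3349 [y] (2,2)
    t=1.2000 [x] (3,2)
    t=1.4896 [y] (3,3)
    t=2.6443 [y] (3,4)
    t=3.2000 [x] (4,4)
    t=3.7990 [y] (4,5)
    t=4.9537 [y] (4,6)
    t=5.2000 [x] (5,6) — stop
  → r_1 = 5.2000
beam 2: φ=-90°, α=105°
  cosα=-0.2588 sinα=0.9659 | (2,1) | tMaxX 1.5455 tMaxY 0.3002 | tΔX 3.8637 tΔY 1.0353
    t=0.3002 [y] (2,2)
    t=1.3355 [y] (2,3)
    t=1.5455 [x] (1,3)
    t=2.3708 [y] (1,4)
    t=3.4061 [y] (1,5)
    t=4.4413 [y] (1,6)
    t=5.4092 [x] (0,6) — stop
  → r_2 = 5.4092
beam 3: φ=-45°, α=150°
  cosα=-0.8660 sinα=0.5000 | (2,1) | tMaxX 0.4619 tMaxY 0.5800 | tΔX 1.1547 tΔY 2.0000
    t=0.4619 [x] (1,1)
    t=0.5800 [y] (1,2)
    t=1.6166 [x] (0,2) — stop
  → r_3 = 1.6166
beam 4: φ=0°, α=195°
  cosα=-0.9659 sinα=-0.2588 | (2,1) | tMaxX 0.4141 tMaxY 2.7432 | tΔX 1.0353 tΔY 3.8637
    t=0.4141 [x] (1,1)
    t=1.4494 [x] (0,1) — stop
  → r_4 = 1.4494
beam 5: φ=45°, α=240°
  cosα=-0.5000 sinα=-0.8660 | (2,1) | tMaxX 0.8000 tMaxY 0.8198 | tΔX 2.0000 tΔY 1.1547
    t=0.8000 [x] (1,1)
    t=0.8198 [y] (1,0) — stop
  → r_5 = 0.8198
beam 6: φ=90°, α=285°
  cosα=0.2588 sinα=-0.9659 | (2,1) | tMaxX 2.3182 tMaxY 0.7350 | tΔX 3.8637 tΔY 1.0353
    t=0.7350 [y] (2,0) — stop
  → r_6 = 0.7350
beam 7: φ=135°, α=330°
  cosα=0.8660 sinα=-0.5000 | (2,1) | tMaxX 0.6928 tMaxY 1.4200 | tΔX 1.1547 tΔY 2.0000
    t=0.6928 [x] (3,1) — stop
  → r_7 = 0.6928

ranges = [5.2000, 5.4092, 1.6166, 1.4494, 0.8198, 0.7350, 0.6928]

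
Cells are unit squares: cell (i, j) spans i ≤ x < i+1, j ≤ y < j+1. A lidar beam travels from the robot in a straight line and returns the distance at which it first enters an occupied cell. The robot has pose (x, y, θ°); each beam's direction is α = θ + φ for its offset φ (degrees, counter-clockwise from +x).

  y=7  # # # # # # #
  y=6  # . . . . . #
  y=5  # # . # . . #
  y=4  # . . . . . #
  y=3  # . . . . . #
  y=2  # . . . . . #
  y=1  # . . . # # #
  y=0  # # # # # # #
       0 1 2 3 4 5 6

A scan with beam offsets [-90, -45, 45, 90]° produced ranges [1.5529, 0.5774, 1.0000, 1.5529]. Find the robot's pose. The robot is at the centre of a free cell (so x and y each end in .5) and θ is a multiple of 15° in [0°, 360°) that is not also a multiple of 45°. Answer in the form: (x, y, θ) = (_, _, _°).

(x, y, θ) = (2.5, 1.5, 285°)

Enumerate (i+0.5, j+0.5, θ) over the 26 free cells and 16 admissible headings. For each, cast all 4 beams and compare to the given ranges.
  (1.5, 3.5, 240°): beam 1 = 0.5774 ≠ 1.5529 ✗
  (5.5, 6.5, 30°): beam 1 = 1.0000 ≠ 1.5529 ✗
  (2.5, 2.5, 345°): beam 2 = 1.7321 ≠ 0.5774 ✗
  …
  (2.5, 1.5, 285°): r_1=1.5529, r_2=0.5774, r_3=1.0000, r_4=1.5529 — all match ✓
Only this pose fits every beam.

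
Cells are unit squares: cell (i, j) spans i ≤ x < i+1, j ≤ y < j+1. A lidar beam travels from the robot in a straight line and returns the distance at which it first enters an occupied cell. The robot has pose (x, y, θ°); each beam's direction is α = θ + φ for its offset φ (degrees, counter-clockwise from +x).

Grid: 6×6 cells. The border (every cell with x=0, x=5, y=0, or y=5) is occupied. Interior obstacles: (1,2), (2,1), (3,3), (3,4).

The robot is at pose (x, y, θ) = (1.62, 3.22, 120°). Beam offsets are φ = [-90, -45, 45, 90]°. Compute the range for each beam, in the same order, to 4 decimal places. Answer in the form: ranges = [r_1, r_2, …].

ranges = [1.5935, 1.8428, 0.6419, 0.4400]

beam 1: φ=-90°, α=30°
  d=(0.8660,0.5000)  start (1,3)  tX=0.4388 tY=1.5600  stride 1/|dx|=1.1547 1/|dy|=2.0000
    cross x-line → (2,3), t=0.4388
    cross y-line → (2,4), t=1.5600
    cross x-line → (3,4), t=1.5935 (wall)
  → r_1 = 1.5935
beam 2: φ=-45°, α=75°
  d=(0.2588,0.9659)  start (1,3)  tX=1.4682 tY=0.8075  stride 1/|dx|=3.8637 1/|dy|=1.0353
    cross y-line → (1,4), t=0.8075
    cross x-line → (2,4), t=1.4682
    cross y-line → (2,5), t=1.8428 (wall)
  → r_2 = 1.8428
beam 3: φ=45°, α=165°
  d=(-0.9659,0.2588)  start (1,3)  tX=0.6419 tY=3.0137  stride 1/|dx|=1.0353 1/|dy|=3.8637
    cross x-line → (0,3), t=0.6419 (wall)
  → r_3 = 0.6419
beam 4: φ=90°, α=210°
  d=(-0.8660,-0.5000)  start (1,3)  tX=0.7159 tY=0.4400  stride 1/|dx|=1.1547 1/|dy|=2.0000
    cross y-line → (1,2), t=0.4400 (wall)
  → r_4 = 0.4400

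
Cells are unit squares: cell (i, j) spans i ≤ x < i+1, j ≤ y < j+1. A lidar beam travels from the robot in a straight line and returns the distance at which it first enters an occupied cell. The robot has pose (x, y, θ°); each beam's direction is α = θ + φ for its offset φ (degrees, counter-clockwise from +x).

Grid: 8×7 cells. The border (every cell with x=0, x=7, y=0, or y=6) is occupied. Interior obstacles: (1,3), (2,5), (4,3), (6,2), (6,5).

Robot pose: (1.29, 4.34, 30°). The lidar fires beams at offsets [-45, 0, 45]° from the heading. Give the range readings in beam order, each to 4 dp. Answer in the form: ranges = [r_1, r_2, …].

ranges = [2.8056, 1.3200, 1.7186]

beam 1: φ=-45°, α=345°
  d=(0.9659,-0.2588)  start (1,4)  tX=0.7350 tY=1.3137  stride 1/|dx|=1.0353 1/|dy|=3.8637
    cross x-line → (2,4), t=0.7350
    cross y-line → (2,3), t=1.3137
    cross x-line → (3,3), t=1.7703
    cross x-line → (4,3), t=2.8056 (wall)
  → r_1 = 2.8056
beam 2: φ=0°, α=30°
  d=(0.8660,0.5000)  start (1,4)  tX=0.8198 tY=1.3200  stride 1/|dx|=1.1547 1/|dy|=2.0000
    cross x-line → (2,4), t=0.8198
    cross y-line → (2,5), t=1.3200 (wall)
  → r_2 = 1.3200
beam 3: φ=45°, α=75°
  d=(0.2588,0.9659)  start (1,4)  tX=2.7432 tY=0.6833  stride 1/|dx|=3.8637 1/|dy|=1.0353
    cross y-line → (1,5), t=0.6833
    cross y-line → (1,6), t=1.7186 (wall)
  → r_3 = 1.7186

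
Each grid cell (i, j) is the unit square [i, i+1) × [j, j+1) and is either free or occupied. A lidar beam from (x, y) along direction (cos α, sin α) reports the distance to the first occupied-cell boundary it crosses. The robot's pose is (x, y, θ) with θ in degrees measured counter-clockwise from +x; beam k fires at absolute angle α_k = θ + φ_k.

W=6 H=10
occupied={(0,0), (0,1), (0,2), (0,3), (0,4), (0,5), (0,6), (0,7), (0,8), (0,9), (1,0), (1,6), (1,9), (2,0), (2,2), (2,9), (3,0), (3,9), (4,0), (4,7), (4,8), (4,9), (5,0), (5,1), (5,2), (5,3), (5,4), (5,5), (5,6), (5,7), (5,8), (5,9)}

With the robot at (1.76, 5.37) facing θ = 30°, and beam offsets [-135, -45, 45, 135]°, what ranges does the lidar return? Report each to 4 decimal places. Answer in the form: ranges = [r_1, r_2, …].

ranges = [2.9364, 3.3543, 0.6522, 0.7868]

beam 1: φ=-135°, α=255°
  cosα=-0.2588 sinα=-0.9659 | (1,5) | tMaxX 2.9364 tMaxY 0.3831 | tΔX 3.8637 tΔY 1.0353
    t=0.3831 [y] (1,4)
    t=1.4183 [y] (1,3)
    t=2.4536 [y] (1,2)
    t=2.9364 [x] (0,2) — stop
  → r_1 = 2.9364
beam 2: φ=-45°, α=345°
  cosα=0.9659 sinα=-0.2588 | (1,5) | tMaxX 0.2485 tMaxY 1.4296 | tΔX 1.0353 tΔY 3.8637
    t=0.2485 [x] (2,5)
    t=1.2837 [x] (3,5)
    t=1.4296 [y] (3,4)
    t=2.3190 [x] (4,4)
    t=3.3543 [x] (5,4) — stop
  → r_2 = 3.3543
beam 3: φ=45°, α=75°
  cosα=0.2588 sinα=0.9659 | (1,5) | tMaxX 0.9273 tMaxY 0.6522 | tΔX 3.8637 tΔY 1.0353
    t=0.6522 [y] (1,6) — stop
  → r_3 = 0.6522
beam 4: φ=135°, α=165°
  cosα=-0.9659 sinα=0.2588 | (1,5) | tMaxX 0.7868 tMaxY 2.4341 | tΔX 1.0353 tΔY 3.8637
    t=0.7868 [x] (0,5) — stop
  → r_4 = 0.7868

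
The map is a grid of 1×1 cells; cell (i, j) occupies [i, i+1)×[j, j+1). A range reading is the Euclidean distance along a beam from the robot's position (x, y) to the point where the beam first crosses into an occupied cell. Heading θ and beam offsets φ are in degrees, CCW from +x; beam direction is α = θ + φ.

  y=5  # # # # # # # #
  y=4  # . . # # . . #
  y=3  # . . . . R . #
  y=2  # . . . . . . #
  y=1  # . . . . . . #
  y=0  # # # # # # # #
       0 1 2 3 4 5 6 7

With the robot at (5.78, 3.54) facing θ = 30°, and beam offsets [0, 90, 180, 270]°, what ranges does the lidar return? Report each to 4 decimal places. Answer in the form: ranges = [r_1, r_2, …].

beam 1: φ=0°, α=30°
  direction (0.8660, 0.5000); cell (5,3); t to first gridline: x 0.2540, y 0.9200 (then +1.1547 / +2.0000)
    (6,3) via x @ 0.2540
    (6,4) via y @ 0.9200
    (7,4) via x @ 1.4087  # hit
  → r_1 = 1.4087
beam 2: φ=90°, α=120°
  direction (-0.5000, 0.8660); cell (5,3); t to first gridline: x 1.5600, y 0.5312 (then +2.0000 / +1.1547)
    (5,4) via y @ 0.5312
    (4,4) via x @ 1.5600  # hit
  → r_2 = 1.5600
beam 3: φ=180°, α=210°
  direction (-0.8660, -0.5000); cell (5,3); t to first gridline: x 0.9007, y 1.0800 (then +1.1547 / +2.0000)
    (4,3) via x @ 0.9007
    (4,2) via y @ 1.0800
    (3,2) via x @ 2.0554
    (3,1) via y @ 3.0800
    (2,1) via x @ 3.2101
    (1,1) via x @ 4.3648
    (1,0) via y @ 5.0800  # hit
  → r_3 = 5.0800
beam 4: φ=270°, α=300°
  direction (0.5000, -0.8660); cell (5,3); t to first gridline: x 0.4400, y 0.6235 (then +2.0000 / +1.1547)
    (6,3) via x @ 0.4400
    (6,2) via y @ 0.6235
    (6,1) via y @ 1.7782
    (7,1) via x @ 2.4400  # hit
  → r_4 = 2.4400

ranges = [1.4087, 1.5600, 5.0800, 2.4400]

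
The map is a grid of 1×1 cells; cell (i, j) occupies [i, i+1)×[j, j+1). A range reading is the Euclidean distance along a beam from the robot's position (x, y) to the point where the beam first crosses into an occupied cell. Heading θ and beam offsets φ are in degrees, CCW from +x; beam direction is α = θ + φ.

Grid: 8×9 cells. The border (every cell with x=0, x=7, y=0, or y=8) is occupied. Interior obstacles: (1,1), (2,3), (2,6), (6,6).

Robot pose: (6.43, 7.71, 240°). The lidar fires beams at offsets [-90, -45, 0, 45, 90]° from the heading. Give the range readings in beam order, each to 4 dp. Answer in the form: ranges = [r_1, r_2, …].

ranges = [0.5800, 3.5510, 0.8198, 0.7350, 0.6582]

beam 1: φ=-90°, α=150°
  direction (-0.8660, 0.5000); cell (6,7); t to first gridline: x 0.4965, y 0.5800 (then +1.1547 / +2.0000)
    (5,7) via x @ 0.4965
    (5,8) via y @ 0.5800  # hit
  → r_1 = 0.5800
beam 2: φ=-45°, α=195°
  direction (-0.9659, -0.2588); cell (6,7); t to first gridline: x 0.4452, y 2.7432 (then +1.0353 / +3.8637)
    (5,7) via x @ 0.4452
    (4,7) via x @ 1.4804
    (3,7) via x @ 2.5157
    (3,6) via y @ 2.7432
    (2,6) via x @ 3.5510  # hit
  → r_2 = 3.5510
beam 3: φ=0°, α=240°
  direction (-0.5000, -0.8660); cell (6,7); t to first gridline: x 0.8600, y 0.8198 (then +2.0000 / +1.1547)
    (6,6) via y @ 0.8198  # hit
  → r_3 = 0.8198
beam 4: φ=45°, α=285°
  direction (0.2588, -0.9659); cell (6,7); t to first gridline: x 2.2023, y 0.7350 (then +3.8637 / +1.0353)
    (6,6) via y @ 0.7350  # hit
  → r_4 = 0.7350
beam 5: φ=90°, α=330°
  direction (0.8660, -0.5000); cell (6,7); t to first gridline: x 0.6582, y 1.4200 (then +1.1547 / +2.0000)
    (7,7) via x @ 0.6582  # hit
  → r_5 = 0.6582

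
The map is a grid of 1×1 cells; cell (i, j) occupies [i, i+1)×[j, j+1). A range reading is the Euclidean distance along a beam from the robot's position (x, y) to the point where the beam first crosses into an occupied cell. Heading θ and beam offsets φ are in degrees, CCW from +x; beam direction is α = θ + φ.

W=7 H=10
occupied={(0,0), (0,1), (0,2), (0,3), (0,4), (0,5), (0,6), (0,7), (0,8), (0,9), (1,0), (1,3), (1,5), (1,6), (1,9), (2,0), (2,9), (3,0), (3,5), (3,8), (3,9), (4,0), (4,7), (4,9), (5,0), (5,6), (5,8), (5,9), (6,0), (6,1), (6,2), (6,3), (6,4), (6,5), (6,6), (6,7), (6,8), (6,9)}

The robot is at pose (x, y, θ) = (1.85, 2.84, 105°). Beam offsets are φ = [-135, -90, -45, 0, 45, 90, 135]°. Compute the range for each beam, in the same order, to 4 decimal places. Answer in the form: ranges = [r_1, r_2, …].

beam 1: φ=-135°, α=330°
  direction (0.8660, -0.5000); cell (1,2); t to first gridline: x 0.1732, y 1.6800 (then +1.1547 / +2.0000)
    (2,2) via x @ 0.1732
    (3,2) via x @ 1.3279
    (3,1) via y @ 1.6800
    (4,1) via x @ 2.4826
    (5,1) via x @ 3.6373
    (5,0) via y @ 3.6800  # hit
  → r_1 = 3.6800
beam 2: φ=-90°, α=15°
  direction (0.9659, 0.2588); cell (1,2); t to first gridline: x 0.1553, y 0.6182 (then +1.0353 / +3.8637)
    (2,2) via x @ 0.1553
    (2,3) via y @ 0.6182
    (3,3) via x @ 1.1906
    (4,3) via x @ 2.2258
    (5,3) via x @ 3.2611
    (6,3) via x @ 4.2964  # hit
  → r_2 = 4.2964
beam 3: φ=-45°, α=60°
  direction (0.5000, 0.8660); cell (1,2); t to first gridline: x 0.3000, y 0.1848 (then +2.0000 / +1.1547)
    (1,3) via y @ 0.1848  # hit
  → r_3 = 0.1848
beam 4: φ=0°, α=105°
  direction (-0.2588, 0.9659); cell (1,2); t to first gridline: x 3.2841, y 0.1656 (then +3.8637 / +1.0353)
    (1,3) via y @ 0.1656  # hit
  → r_4 = 0.1656
beam 5: φ=45°, α=150°
  direction (-0.8660, 0.5000); cell (1,2); t to first gridline: x 0.9815, y 0.3200 (then +1.1547 / +2.0000)
    (1,3) via y @ 0.3200  # hit
  → r_5 = 0.3200
beam 6: φ=90°, α=195°
  direction (-0.9659, -0.2588); cell (1,2); t to first gridline: x 0.8800, y 3.2455 (then +1.0353 / +3.8637)
    (0,2) via x @ 0.8800  # hit
  → r_6 = 0.8800
beam 7: φ=135°, α=240°
  direction (-0.5000, -0.8660); cell (1,2); t to first gridline: x 1.7000, y 0.9699 (then +2.0000 / +1.1547)
    (1,1) via y @ 0.9699
    (0,1) via x @ 1.7000  # hit
  → r_7 = 1.7000

ranges = [3.6800, 4.2964, 0.1848, 0.1656, 0.3200, 0.8800, 1.7000]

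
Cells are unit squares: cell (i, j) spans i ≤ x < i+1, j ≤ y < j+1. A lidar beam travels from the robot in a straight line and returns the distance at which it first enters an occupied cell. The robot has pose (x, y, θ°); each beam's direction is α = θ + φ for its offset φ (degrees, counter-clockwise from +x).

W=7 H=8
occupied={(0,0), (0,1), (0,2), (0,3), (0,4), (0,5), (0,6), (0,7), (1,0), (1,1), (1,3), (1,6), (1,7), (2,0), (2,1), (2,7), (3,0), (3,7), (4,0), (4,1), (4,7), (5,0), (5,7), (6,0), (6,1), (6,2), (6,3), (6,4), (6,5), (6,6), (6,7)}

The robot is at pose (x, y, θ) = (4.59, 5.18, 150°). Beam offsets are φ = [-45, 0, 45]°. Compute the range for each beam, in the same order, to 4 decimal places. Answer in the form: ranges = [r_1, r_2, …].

beam 1: φ=-45°, α=105°
  direction (-0.2588, 0.9659); cell (4,5); t to first gridline: x 2.2796, y 0.8489 (then +3.8637 / +1.0353)
    (4,6) via y @ 0.8489
    (4,7) via y @ 1.8842  # hit
  → r_1 = 1.8842
beam 2: φ=0°, α=150°
  direction (-0.8660, 0.5000); cell (4,5); t to first gridline: x 0.6813, y 1.6400 (then +1.1547 / +2.0000)
    (3,5) via x @ 0.6813
    (3,6) via y @ 1.6400
    (2,6) via x @ 1.8360
    (1,6) via x @ 2.9907  # hit
  → r_2 = 2.9907
beam 3: φ=45°, α=195°
  direction (-0.9659, -0.2588); cell (4,5); t to first gridline: x 0.6108, y 0.6955 (then +1.0353 / +3.8637)
    (3,5) via x @ 0.6108
    (3,4) via y @ 0.6955
    (2,4) via x @ 1.6461
    (1,4) via x @ 2.6814
    (0,4) via x @ 3.7166  # hit
  → r_3 = 3.7166

ranges = [1.8842, 2.9907, 3.7166]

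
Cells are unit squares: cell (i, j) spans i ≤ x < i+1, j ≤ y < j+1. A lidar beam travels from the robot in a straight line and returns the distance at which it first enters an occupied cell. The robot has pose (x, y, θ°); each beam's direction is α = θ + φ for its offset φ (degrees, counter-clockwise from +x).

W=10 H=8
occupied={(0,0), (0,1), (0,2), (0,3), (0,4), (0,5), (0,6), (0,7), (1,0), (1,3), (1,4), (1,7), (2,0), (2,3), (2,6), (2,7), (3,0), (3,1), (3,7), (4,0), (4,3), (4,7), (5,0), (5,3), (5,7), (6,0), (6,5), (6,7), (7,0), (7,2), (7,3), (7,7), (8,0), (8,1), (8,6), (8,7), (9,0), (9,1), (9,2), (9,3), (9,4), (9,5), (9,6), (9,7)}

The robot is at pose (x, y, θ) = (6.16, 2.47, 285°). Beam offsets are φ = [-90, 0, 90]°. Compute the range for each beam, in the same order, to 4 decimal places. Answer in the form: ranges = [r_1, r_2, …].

ranges = [2.2362, 1.5219, 0.8696]

beam 1: φ=-90°, α=195°
  dir = (cos 195°, sin 195°) = (-0.9659, -0.2588); from cell (6,2)
  next x-line at t=0.1656, next y-line at t=1.8159; Δt_x=1.0353, Δt_y=3.8637
    x: enter (5,2) at t=0.1656
    x: enter (4,2) at t=1.2009
    y: enter (4,1) at t=1.8159
    x: enter (3,1) at t=2.2362 ← occupied
  → r_1 = 2.2362
beam 2: φ=0°, α=285°
  dir = (cos 285°, sin 285°) = (0.2588, -0.9659); from cell (6,2)
  next x-line at t=3.2455, next y-line at t=0.4866; Δt_x=3.8637, Δt_y=1.0353
    y: enter (6,1) at t=0.4866
    y: enter (6,0) at t=1.5219 ← occupied
  → r_2 = 1.5219
beam 3: φ=90°, α=15°
  dir = (cos 15°, sin 15°) = (0.9659, 0.2588); from cell (6,2)
  next x-line at t=0.8696, next y-line at t=2.0478; Δt_x=1.0353, Δt_y=3.8637
    x: enter (7,2) at t=0.8696 ← occupied
  → r_3 = 0.8696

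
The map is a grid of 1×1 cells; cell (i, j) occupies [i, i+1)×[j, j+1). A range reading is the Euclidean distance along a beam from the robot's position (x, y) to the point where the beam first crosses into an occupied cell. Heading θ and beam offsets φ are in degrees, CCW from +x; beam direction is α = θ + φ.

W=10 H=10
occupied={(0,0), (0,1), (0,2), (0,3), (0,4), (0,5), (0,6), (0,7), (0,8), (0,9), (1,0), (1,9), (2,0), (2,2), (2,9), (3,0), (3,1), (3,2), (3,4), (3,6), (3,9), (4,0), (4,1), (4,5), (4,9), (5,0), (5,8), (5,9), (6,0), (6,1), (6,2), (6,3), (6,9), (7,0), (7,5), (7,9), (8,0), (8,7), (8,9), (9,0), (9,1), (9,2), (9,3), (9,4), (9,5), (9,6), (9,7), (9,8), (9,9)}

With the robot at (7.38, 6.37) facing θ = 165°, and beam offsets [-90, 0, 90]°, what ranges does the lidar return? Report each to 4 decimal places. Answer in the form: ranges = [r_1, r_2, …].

ranges = [2.7228, 6.6051, 0.3831]

beam 1: φ=-90°, α=75°
  direction (0.2588, 0.9659); cell (7,6); t to first gridline: x 2.3955, y 0.6522 (then +3.8637 / +1.0353)
    (7,7) via y @ 0.6522
    (7,8) via y @ 1.6875
    (8,8) via x @ 2.3955
    (8,9) via y @ 2.7228  # hit
  → r_1 = 2.7228
beam 2: φ=0°, α=165°
  direction (-0.9659, 0.2588); cell (7,6); t to first gridline: x 0.3934, y 2.4341 (then +1.0353 / +3.8637)
    (6,6) via x @ 0.3934
    (5,6) via x @ 1.4287
    (5,7) via y @ 2.4341
    (4,7) via x @ 2.4640
    (3,7) via x @ 3.4992
    (2,7) via x @ 4.5345
    (1,7) via x @ 5.5698
    (1,8) via y @ 6.2978
    (0,8) via x @ 6.6051  # hit
  → r_2 = 6.6051
beam 3: φ=90°, α=255°
  direction (-0.2588, -0.9659); cell (7,6); t to first gridline: x 1.4682, y 0.3831 (then +3.8637 / +1.0353)
    (7,5) via y @ 0.3831  # hit
  → r_3 = 0.3831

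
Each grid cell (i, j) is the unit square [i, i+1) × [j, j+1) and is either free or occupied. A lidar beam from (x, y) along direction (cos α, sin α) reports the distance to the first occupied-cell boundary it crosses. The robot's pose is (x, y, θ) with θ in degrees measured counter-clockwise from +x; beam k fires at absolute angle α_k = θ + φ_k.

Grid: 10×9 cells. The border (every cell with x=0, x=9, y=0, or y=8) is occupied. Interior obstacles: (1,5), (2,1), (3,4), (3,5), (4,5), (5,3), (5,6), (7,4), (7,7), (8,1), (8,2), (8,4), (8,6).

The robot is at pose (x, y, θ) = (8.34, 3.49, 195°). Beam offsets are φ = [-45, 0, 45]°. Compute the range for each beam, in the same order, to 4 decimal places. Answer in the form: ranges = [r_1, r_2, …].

ranges = [1.0200, 5.7569, 0.5658]

beam 1: φ=-45°, α=150°
  cosα=-0.8660 sinα=0.5000 | (8,3) | tMaxX 0.3926 tMaxY 1.0200 | tΔX 1.1547 tΔY 2.0000
    t=0.3926 [x] (7,3)
    t=1.0200 [y] (7,4) — stop
  → r_1 = 1.0200
beam 2: φ=0°, α=195°
  cosα=-0.9659 sinα=-0.2588 | (8,3) | tMaxX 0.3520 tMaxY 1.8932 | tΔX 1.0353 tΔY 3.8637
    t=0.3520 [x] (7,3)
    t=1.3873 [x] (6,3)
    t=1.8932 [y] (6,2)
    t=2.4225 [x] (5,2)
    t=3.4578 [x] (4,2)
    t=4.4931 [x] (3,2)
    t=5.5284 [x] (2,2)
    t=5.7569 [y] (2,1) — stop
  → r_2 = 5.7569
beam 3: φ=45°, α=240°
  cosα=-0.5000 sinα=-0.8660 | (8,3) | tMaxX 0.6800 tMaxY 0.5658 | tΔX 2.0000 tΔY 1.1547
    t=0.5658 [y] (8,2) — stop
  → r_3 = 0.5658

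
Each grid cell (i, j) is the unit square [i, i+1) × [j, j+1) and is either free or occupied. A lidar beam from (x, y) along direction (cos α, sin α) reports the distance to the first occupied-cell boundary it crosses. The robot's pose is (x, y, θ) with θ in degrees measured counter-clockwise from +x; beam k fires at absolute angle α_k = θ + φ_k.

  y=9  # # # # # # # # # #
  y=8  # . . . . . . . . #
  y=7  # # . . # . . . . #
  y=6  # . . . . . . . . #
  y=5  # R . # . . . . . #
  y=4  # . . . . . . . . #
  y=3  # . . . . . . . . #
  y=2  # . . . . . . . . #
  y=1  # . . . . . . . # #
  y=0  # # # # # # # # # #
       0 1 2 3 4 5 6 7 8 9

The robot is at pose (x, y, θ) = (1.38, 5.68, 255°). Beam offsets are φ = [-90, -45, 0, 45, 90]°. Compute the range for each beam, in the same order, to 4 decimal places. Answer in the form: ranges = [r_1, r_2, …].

beam 1: φ=-90°, α=165°
  d=(-0.9659,0.2588)  start (1,5)  tX=0.3934 tY=1.2364  stride 1/|dx|=1.0353 1/|dy|=3.8637
    cross x-line → (0,5), t=0.3934 (wall)
  → r_1 = 0.3934
beam 2: φ=-45°, α=210°
  d=(-0.8660,-0.5000)  start (1,5)  tX=0.4388 tY=1.3600  stride 1/|dx|=1.1547 1/|dy|=2.0000
    cross x-line → (0,5), t=0.4388 (wall)
  → r_2 = 0.4388
beam 3: φ=0°, α=255°
  d=(-0.2588,-0.9659)  start (1,5)  tX=1.4682 tY=0.7040  stride 1/|dx|=3.8637 1/|dy|=1.0353
    cross y-line → (1,4), t=0.7040
    cross x-line → (0,4), t=1.4682 (wall)
  → r_3 = 1.4682
beam 4: φ=45°, α=300°
  d=(0.5000,-0.8660)  start (1,5)  tX=1.2400 tY=0.7852  stride 1/|dx|=2.0000 1/|dy|=1.1547
    cross y-line → (1,4), t=0.7852
    cross x-line → (2,4), t=1.2400
    cross y-line → (2,3), t=1.9399
    cross y-line → (2,2), t=3.0946
    cross x-line → (3,2), t=3.2400
    cross y-line → (3,1), t=4.2493
    cross x-line → (4,1), t=5.2400
    cross y-line → (4,0), t=5.4040 (wall)
  → r_4 = 5.4040
beam 5: φ=90°, α=345°
  d=(0.9659,-0.2588)  start (1,5)  tX=0.6419 tY=2.6273  stride 1/|dx|=1.0353 1/|dy|=3.8637
    cross x-line → (2,5), t=0.6419
    cross x-line → (3,5), t=1.6771 (wall)
  → r_5 = 1.6771

ranges = [0.3934, 0.4388, 1.4682, 5.4040, 1.6771]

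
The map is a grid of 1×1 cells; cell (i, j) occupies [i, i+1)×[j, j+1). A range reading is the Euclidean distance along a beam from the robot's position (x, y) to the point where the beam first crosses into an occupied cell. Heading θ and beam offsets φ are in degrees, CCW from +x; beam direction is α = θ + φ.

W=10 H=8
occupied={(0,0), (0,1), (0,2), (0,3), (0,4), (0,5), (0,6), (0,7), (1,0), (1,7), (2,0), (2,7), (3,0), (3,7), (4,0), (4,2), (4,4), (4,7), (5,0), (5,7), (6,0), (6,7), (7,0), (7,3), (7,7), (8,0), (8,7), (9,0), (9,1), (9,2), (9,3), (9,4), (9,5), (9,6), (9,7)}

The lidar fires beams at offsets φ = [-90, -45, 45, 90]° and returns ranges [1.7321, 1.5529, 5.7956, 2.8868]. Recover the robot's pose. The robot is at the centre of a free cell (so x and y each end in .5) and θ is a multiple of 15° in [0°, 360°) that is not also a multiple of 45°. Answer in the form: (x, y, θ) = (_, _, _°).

The pose lattice has 45·16 = 720 candidates. Test each by forward raycasting.
  (6.5, 4.5, 240°): beam 1 = 5.0000 ≠ 1.7321 ✗
  (8.5, 5.5, 345°): beam 1 = 1.9319 ≠ 1.7321 ✗
  (1.5, 4.5, 345°): beam 1 = 1.9319 ≠ 1.7321 ✗
  …
  (7.5, 5.5, 120°): r_1=1.7321, r_2=1.5529, r_3=5.7956, r_4=2.8868 — all match ✓
Only this pose fits every beam.

(x, y, θ) = (7.5, 5.5, 120°)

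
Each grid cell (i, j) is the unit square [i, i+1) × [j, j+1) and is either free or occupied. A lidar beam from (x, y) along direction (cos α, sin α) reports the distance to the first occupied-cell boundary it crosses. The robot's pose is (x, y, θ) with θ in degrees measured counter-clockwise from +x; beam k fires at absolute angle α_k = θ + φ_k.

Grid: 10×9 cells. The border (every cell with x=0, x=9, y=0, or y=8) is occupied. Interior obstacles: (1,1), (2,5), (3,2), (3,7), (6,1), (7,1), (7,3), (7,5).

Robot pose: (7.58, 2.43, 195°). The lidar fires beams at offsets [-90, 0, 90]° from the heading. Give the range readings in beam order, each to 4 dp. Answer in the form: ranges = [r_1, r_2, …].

ranges = [0.5901, 5.5251, 0.4452]

beam 1: φ=-90°, α=105°
  direction (-0.2588, 0.9659); cell (7,2); t to first gridline: x 2.2409, y 0.5901 (then +3.8637 / +1.0353)
    (7,3) via y @ 0.5901  # hit
  → r_1 = 0.5901
beam 2: φ=0°, α=195°
  direction (-0.9659, -0.2588); cell (7,2); t to first gridline: x 0.6005, y 1.6614 (then +1.0353 / +3.8637)
    (6,2) via x @ 0.6005
    (5,2) via x @ 1.6357
    (5,1) via y @ 1.6614
    (4,1) via x @ 2.6710
    (3,1) via x @ 3.7063
    (2,1) via x @ 4.7416
    (2,0) via y @ 5.5251  # hit
  → r_2 = 5.5251
beam 3: φ=90°, α=285°
  direction (0.2588, -0.9659); cell (7,2); t to first gridline: x 1.6228, y 0.4452 (then +3.8637 / +1.0353)
    (7,1) via y @ 0.4452  # hit
  → r_3 = 0.4452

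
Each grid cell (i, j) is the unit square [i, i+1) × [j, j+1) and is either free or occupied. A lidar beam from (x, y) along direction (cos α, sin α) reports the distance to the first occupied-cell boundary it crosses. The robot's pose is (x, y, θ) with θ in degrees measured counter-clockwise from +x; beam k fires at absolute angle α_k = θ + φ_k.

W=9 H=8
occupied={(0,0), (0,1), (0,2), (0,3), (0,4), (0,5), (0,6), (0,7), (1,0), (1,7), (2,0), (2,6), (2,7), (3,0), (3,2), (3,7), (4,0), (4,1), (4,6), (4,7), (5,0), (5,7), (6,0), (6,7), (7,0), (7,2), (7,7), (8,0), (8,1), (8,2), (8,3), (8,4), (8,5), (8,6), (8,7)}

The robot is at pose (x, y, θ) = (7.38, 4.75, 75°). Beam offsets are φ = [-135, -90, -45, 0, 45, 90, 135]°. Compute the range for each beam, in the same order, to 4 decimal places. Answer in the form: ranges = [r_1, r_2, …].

beam 1: φ=-135°, α=300°
  direction (0.5000, -0.8660); cell (7,4); t to first gridline: x 1.2400, y 0.8660 (then +2.0000 / +1.1547)
    (7,3) via y @ 0.8660
    (8,3) via x @ 1.2400  # hit
  → r_1 = 1.2400
beam 2: φ=-90°, α=345°
  direction (0.9659, -0.2588); cell (7,4); t to first gridline: x 0.6419, y 2.8978 (then +1.0353 / +3.8637)
    (8,4) via x @ 0.6419  # hit
  → r_2 = 0.6419
beam 3: φ=-45°, α=30°
  direction (0.8660, 0.5000); cell (7,4); t to first gridline: x 0.7159, y 0.5000 (then +1.1547 / +2.0000)
    (7,5) via y @ 0.5000
    (8,5) via x @ 0.7159  # hit
  → r_3 = 0.7159
beam 4: φ=0°, α=75°
  direction (0.2588, 0.9659); cell (7,4); t to first gridline: x 2.3955, y 0.2588 (then +3.8637 / +1.0353)
    (7,5) via y @ 0.2588
    (7,6) via y @ 1.2941
    (7,7) via y @ 2.3294  # hit
  → r_4 = 2.3294
beam 5: φ=45°, α=120°
  direction (-0.5000, 0.8660); cell (7,4); t to first gridline: x 0.7600, y 0.2887 (then +2.0000 / +1.1547)
    (7,5) via y @ 0.2887
    (6,5) via x @ 0.7600
    (6,6) via y @ 1.4434
    (6,7) via y @ 2.5981  # hit
  → r_5 = 2.5981
beam 6: φ=90°, α=165°
  direction (-0.9659, 0.2588); cell (7,4); t to first gridline: x 0.3934, y 0.9659 (then +1.0353 / +3.8637)
    (6,4) via x @ 0.3934
    (6,5) via y @ 0.9659
    (5,5) via x @ 1.4287
    (4,5) via x @ 2.4640
    (3,5) via x @ 3.4992
    (2,5) via x @ 4.5345
    (2,6) via y @ 4.8296  # hit
  → r_6 = 4.8296
beam 7: φ=135°, α=210°
  direction (-0.8660, -0.5000); cell (7,4); t to first gridline: x 0.4388, y 1.5000 (then +1.1547 / +2.0000)
    (6,4) via x @ 0.4388
    (6,3) via y @ 1.5000
    (5,3) via x @ 1.5935
    (4,3) via x @ 2.7482
    (4,2) via y @ 3.5000
    (3,2) via x @ 3.9029  # hit
  → r_7 = 3.9029

ranges = [1.2400, 0.6419, 0.7159, 2.3294, 2.5981, 4.8296, 3.9029]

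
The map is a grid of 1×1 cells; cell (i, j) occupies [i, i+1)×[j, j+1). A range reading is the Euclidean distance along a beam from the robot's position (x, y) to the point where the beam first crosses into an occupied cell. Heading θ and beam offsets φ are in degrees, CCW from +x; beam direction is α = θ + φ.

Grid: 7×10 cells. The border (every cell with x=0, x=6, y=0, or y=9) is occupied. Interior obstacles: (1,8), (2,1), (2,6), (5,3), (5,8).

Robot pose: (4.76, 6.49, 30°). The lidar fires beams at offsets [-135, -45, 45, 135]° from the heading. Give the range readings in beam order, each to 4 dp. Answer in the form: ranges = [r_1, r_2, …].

ranges = [5.6837, 1.2837, 1.5633, 1.8221]

beam 1: φ=-135°, α=255°
  direction (-0.2588, -0.9659); cell (4,6); t to first gridline: x 2.9364, y 0.5073 (then +3.8637 / +1.0353)
    (4,5) via y @ 0.5073
    (4,4) via y @ 1.5426
    (4,3) via y @ 2.5778
    (3,3) via x @ 2.9364
    (3,2) via y @ 3.6131
    (3,1) via y @ 4.6484
    (3,0) via y @ 5.6837  # hit
  → r_1 = 5.6837
beam 2: φ=-45°, α=345°
  direction (0.9659, -0.2588); cell (4,6); t to first gridline: x 0.2485, y 1.8932 (then +1.0353 / +3.8637)
    (5,6) via x @ 0.2485
    (6,6) via x @ 1.2837  # hit
  → r_2 = 1.2837
beam 3: φ=45°, α=75°
  direction (0.2588, 0.9659); cell (4,6); t to first gridline: x 0.9273, y 0.5280 (then +3.8637 / +1.0353)
    (4,7) via y @ 0.5280
    (5,7) via x @ 0.9273
    (5,8) via y @ 1.5633  # hit
  → r_3 = 1.5633
beam 4: φ=135°, α=165°
  direction (-0.9659, 0.2588); cell (4,6); t to first gridline: x 0.7868, y 1.9705 (then +1.0353 / +3.8637)
    (3,6) via x @ 0.7868
    (2,6) via x @ 1.8221  # hit
  → r_4 = 1.8221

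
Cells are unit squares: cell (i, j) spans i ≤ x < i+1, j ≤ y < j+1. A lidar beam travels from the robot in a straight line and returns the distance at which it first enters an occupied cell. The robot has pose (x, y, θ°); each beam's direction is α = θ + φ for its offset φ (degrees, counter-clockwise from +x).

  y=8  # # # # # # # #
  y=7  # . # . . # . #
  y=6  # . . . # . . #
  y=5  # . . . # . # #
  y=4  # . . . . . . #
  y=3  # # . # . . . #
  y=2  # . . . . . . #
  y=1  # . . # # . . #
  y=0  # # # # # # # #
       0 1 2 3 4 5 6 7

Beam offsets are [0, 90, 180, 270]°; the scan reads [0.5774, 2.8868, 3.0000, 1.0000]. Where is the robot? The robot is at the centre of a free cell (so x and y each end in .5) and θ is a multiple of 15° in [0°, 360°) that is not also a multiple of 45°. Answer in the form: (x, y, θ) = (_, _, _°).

(x, y, θ) = (4.5, 2.5, 240°)

Candidates: 33 free-cell centres × 16 headings = 528 poses. Raycast each; keep the one whose scan matches to 4 dp.
  (4.5, 2.5, 60°): beam 1 = 3.0000 ≠ 0.5774 ✗
  (5.5, 5.5, 240°): beam 1 = 4.0415 ≠ 0.5774 ✗
  (3.5, 7.5, 15°): beam 1 = 1.5529 ≠ 0.5774 ✗
  (4.5, 3.5, 60°): beam 1 = 5.0000 ≠ 0.5774 ✗
  …
  (4.5, 2.5, 240°): r_1=0.5774, r_2=2.8868, r_3=3.0000, r_4=1.0000 — all match ✓
No second candidate reproduces the full scan.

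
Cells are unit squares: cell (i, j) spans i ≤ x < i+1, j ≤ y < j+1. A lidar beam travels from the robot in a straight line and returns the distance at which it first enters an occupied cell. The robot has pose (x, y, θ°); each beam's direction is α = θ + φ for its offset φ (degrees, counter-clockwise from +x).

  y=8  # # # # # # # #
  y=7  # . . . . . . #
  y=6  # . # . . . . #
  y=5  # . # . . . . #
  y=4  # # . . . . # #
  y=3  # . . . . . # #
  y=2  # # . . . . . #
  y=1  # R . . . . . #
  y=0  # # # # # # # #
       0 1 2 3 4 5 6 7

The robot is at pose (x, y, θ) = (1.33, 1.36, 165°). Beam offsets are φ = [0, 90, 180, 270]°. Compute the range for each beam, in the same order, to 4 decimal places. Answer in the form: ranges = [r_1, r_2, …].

ranges = [0.3416, 0.3727, 1.3909, 0.6626]

beam 1: φ=0°, α=165°
  cosα=-0.9659 sinα=0.2588 | (1,1) | tMaxX 0.3416 tMaxY 2.4728 | tΔX 1.0353 tΔY 3.8637
    t=0.3416 [x] (0,1) — stop
  → r_1 = 0.3416
beam 2: φ=90°, α=255°
  cosα=-0.2588 sinα=-0.9659 | (1,1) | tMaxX 1.2750 tMaxY 0.3727 | tΔX 3.8637 tΔY 1.0353
    t=0.3727 [y] (1,0) — stop
  → r_2 = 0.3727
beam 3: φ=180°, α=345°
  cosα=0.9659 sinα=-0.2588 | (1,1) | tMaxX 0.6936 tMaxY 1.3909 | tΔX 1.0353 tΔY 3.8637
    t=0.6936 [x] (2,1)
    t=1.3909 [y] (2,0) — stop
  → r_3 = 1.3909
beam 4: φ=270°, α=75°
  cosα=0.2588 sinα=0.9659 | (1,1) | tMaxX 2.5887 tMaxY 0.6626 | tΔX 3.8637 tΔY 1.0353
    t=0.6626 [y] (1,2) — stop
  → r_4 = 0.6626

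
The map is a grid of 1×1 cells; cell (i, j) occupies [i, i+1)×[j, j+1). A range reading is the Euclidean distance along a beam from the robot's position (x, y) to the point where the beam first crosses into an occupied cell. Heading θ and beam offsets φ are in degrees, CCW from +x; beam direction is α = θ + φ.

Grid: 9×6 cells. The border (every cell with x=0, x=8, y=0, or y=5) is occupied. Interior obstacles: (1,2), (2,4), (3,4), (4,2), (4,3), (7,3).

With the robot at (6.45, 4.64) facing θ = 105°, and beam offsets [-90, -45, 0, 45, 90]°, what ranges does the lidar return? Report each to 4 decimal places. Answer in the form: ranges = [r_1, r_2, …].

beam 1: φ=-90°, α=15°
  dir = (cos 15°, sin 15°) = (0.9659, 0.2588); from cell (6,4)
  next x-line at t=0.5694, next y-line at t=1.3909; Δt_x=1.0353, Δt_y=3.8637
    x: enter (7,4) at t=0.5694
    y: enter (7,5) at t=1.3909 ← occupied
  → r_1 = 1.3909
beam 2: φ=-45°, α=60°
  dir = (cos 60°, sin 60°) = (0.5000, 0.8660); from cell (6,4)
  next x-line at t=1.1000, next y-line at t=0.4157; Δt_x=2.0000, Δt_y=1.1547
    y: enter (6,5) at t=0.4157 ← occupied
  → r_2 = 0.4157
beam 3: φ=0°, α=105°
  dir = (cos 105°, sin 105°) = (-0.2588, 0.9659); from cell (6,4)
  next x-line at t=1.7387, next y-line at t=0.3727; Δt_x=3.8637, Δt_y=1.0353
    y: enter (6,5) at t=0.3727 ← occupied
  → r_3 = 0.3727
beam 4: φ=45°, α=150°
  dir = (cos 150°, sin 150°) = (-0.8660, 0.5000); from cell (6,4)
  next x-line at t=0.5196, next y-line at t=0.7200; Δt_x=1.1547, Δt_y=2.0000
    x: enter (5,4) at t=0.5196
    y: enter (5,5) at t=0.7200 ← occupied
  → r_4 = 0.7200
beam 5: φ=90°, α=195°
  dir = (cos 195°, sin 195°) = (-0.9659, -0.2588); from cell (6,4)
  next x-line at t=0.4659, next y-line at t=2.4728; Δt_x=1.0353, Δt_y=3.8637
    x: enter (5,4) at t=0.4659
    x: enter (4,4) at t=1.5012
    y: enter (4,3) at t=2.4728 ← occupied
  → r_5 = 2.4728

ranges = [1.3909, 0.4157, 0.3727, 0.7200, 2.4728]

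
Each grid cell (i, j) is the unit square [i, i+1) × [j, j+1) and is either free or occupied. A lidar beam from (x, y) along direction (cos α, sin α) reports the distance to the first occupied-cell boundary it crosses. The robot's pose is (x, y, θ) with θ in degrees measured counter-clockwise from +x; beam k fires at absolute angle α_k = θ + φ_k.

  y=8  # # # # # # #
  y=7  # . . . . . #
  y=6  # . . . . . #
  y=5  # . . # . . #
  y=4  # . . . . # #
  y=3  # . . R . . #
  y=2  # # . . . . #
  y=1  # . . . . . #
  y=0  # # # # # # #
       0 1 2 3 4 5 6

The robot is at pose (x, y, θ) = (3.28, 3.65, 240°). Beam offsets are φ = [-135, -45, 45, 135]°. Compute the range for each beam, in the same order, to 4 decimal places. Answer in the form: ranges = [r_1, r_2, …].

ranges = [4.5035, 2.3604, 2.7435, 1.7807]

beam 1: φ=-135°, α=105°
  dir = (cos 105°, sin 105°) = (-0.2588, 0.9659); from cell (3,3)
  next x-line at t=1.0818, next y-line at t=0.3623; Δt_x=3.8637, Δt_y=1.0353
    y: enter (3,4) at t=0.3623
    x: enter (2,4) at t=1.0818
    y: enter (2,5) at t=1.3976
    y: enter (2,6) at t=2.4329
    y: enter (2,7) at t=3.4682
    y: enter (2,8) at t=4.5035 ← occupied
  → r_1 = 4.5035
beam 2: φ=-45°, α=195°
  dir = (cos 195°, sin 195°) = (-0.9659, -0.2588); from cell (3,3)
  next x-line at t=0.2899, next y-line at t=2.5114; Δt_x=1.0353, Δt_y=3.8637
    x: enter (2,3) at t=0.2899
    x: enter (1,3) at t=1.3252
    x: enter (0,3) at t=2.3604 ← occupied
  → r_2 = 2.3604
beam 3: φ=45°, α=285°
  dir = (cos 285°, sin 285°) = (0.2588, -0.9659); from cell (3,3)
  next x-line at t=2.7819, next y-line at t=0.6729; Δt_x=3.8637, Δt_y=1.0353
    y: enter (3,2) at t=0.6729
    y: enter (3,1) at t=1.7082
    y: enter (3,0) at t=2.7435 ← occupied
  → r_3 = 2.7435
beam 4: φ=135°, α=15°
  dir = (cos 15°, sin 15°) = (0.9659, 0.2588); from cell (3,3)
  next x-line at t=0.7454, next y-line at t=1.3523; Δt_x=1.0353, Δt_y=3.8637
    x: enter (4,3) at t=0.7454
    y: enter (4,4) at t=1.3523
    x: enter (5,4) at t=1.7807 ← occupied
  → r_4 = 1.7807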